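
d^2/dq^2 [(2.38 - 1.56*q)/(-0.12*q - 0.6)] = -0.293184/(0.12*q + 0.6)^3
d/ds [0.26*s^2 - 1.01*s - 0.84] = 0.52*s - 1.01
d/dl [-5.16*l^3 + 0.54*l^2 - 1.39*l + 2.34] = -15.48*l^2 + 1.08*l - 1.39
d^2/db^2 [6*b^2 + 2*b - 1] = 12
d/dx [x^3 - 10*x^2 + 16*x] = 3*x^2 - 20*x + 16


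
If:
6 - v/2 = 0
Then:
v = 12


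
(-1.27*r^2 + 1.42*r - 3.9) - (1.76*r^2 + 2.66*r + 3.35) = -3.03*r^2 - 1.24*r - 7.25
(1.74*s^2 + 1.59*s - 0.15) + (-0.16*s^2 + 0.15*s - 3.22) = 1.58*s^2 + 1.74*s - 3.37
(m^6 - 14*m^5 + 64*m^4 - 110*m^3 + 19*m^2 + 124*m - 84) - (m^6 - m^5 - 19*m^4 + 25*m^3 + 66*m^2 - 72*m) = -13*m^5 + 83*m^4 - 135*m^3 - 47*m^2 + 196*m - 84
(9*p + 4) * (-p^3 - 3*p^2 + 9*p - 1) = -9*p^4 - 31*p^3 + 69*p^2 + 27*p - 4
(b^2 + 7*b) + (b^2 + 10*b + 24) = 2*b^2 + 17*b + 24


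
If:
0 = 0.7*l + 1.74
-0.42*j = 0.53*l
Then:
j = 3.14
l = -2.49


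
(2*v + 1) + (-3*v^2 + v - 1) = -3*v^2 + 3*v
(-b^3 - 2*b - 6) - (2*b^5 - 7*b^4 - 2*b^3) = -2*b^5 + 7*b^4 + b^3 - 2*b - 6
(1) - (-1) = 2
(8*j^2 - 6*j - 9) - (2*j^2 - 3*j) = 6*j^2 - 3*j - 9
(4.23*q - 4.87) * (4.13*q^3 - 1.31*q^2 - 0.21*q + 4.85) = 17.4699*q^4 - 25.6544*q^3 + 5.4914*q^2 + 21.5382*q - 23.6195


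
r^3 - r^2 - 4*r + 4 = (r - 2)*(r - 1)*(r + 2)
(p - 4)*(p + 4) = p^2 - 16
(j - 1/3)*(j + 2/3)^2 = j^3 + j^2 - 4/27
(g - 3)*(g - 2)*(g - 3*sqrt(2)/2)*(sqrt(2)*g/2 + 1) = sqrt(2)*g^4/2 - 5*sqrt(2)*g^3/2 - g^3/2 + 3*sqrt(2)*g^2/2 + 5*g^2/2 - 3*g + 15*sqrt(2)*g/2 - 9*sqrt(2)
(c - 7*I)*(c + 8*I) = c^2 + I*c + 56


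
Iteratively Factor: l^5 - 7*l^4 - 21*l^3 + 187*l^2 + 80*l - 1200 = (l - 4)*(l^4 - 3*l^3 - 33*l^2 + 55*l + 300) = (l - 4)*(l + 3)*(l^3 - 6*l^2 - 15*l + 100) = (l - 5)*(l - 4)*(l + 3)*(l^2 - l - 20) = (l - 5)^2*(l - 4)*(l + 3)*(l + 4)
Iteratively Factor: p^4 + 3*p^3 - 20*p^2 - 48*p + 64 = (p + 4)*(p^3 - p^2 - 16*p + 16) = (p - 1)*(p + 4)*(p^2 - 16) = (p - 1)*(p + 4)^2*(p - 4)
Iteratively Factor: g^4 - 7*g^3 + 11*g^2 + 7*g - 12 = (g + 1)*(g^3 - 8*g^2 + 19*g - 12) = (g - 3)*(g + 1)*(g^2 - 5*g + 4) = (g - 3)*(g - 1)*(g + 1)*(g - 4)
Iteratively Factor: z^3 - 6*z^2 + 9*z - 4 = (z - 1)*(z^2 - 5*z + 4) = (z - 1)^2*(z - 4)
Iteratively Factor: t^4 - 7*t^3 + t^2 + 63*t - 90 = (t - 2)*(t^3 - 5*t^2 - 9*t + 45) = (t - 3)*(t - 2)*(t^2 - 2*t - 15) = (t - 5)*(t - 3)*(t - 2)*(t + 3)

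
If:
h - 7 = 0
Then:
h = 7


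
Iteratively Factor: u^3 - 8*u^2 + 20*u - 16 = (u - 2)*(u^2 - 6*u + 8) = (u - 4)*(u - 2)*(u - 2)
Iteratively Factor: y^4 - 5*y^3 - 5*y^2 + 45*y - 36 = (y + 3)*(y^3 - 8*y^2 + 19*y - 12) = (y - 1)*(y + 3)*(y^2 - 7*y + 12) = (y - 4)*(y - 1)*(y + 3)*(y - 3)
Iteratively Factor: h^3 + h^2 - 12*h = (h + 4)*(h^2 - 3*h) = h*(h + 4)*(h - 3)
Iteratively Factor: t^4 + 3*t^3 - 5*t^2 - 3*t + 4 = (t + 1)*(t^3 + 2*t^2 - 7*t + 4) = (t - 1)*(t + 1)*(t^2 + 3*t - 4) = (t - 1)*(t + 1)*(t + 4)*(t - 1)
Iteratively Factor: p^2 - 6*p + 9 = (p - 3)*(p - 3)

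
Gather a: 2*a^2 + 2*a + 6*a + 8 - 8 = 2*a^2 + 8*a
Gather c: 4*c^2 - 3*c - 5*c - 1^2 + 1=4*c^2 - 8*c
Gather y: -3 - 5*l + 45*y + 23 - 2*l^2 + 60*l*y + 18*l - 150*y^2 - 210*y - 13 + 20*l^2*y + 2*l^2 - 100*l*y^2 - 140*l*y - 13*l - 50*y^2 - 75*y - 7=y^2*(-100*l - 200) + y*(20*l^2 - 80*l - 240)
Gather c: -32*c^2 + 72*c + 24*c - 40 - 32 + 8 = -32*c^2 + 96*c - 64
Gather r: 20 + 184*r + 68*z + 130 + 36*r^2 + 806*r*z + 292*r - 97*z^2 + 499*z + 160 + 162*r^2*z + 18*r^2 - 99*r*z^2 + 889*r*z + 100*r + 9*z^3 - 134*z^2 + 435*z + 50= r^2*(162*z + 54) + r*(-99*z^2 + 1695*z + 576) + 9*z^3 - 231*z^2 + 1002*z + 360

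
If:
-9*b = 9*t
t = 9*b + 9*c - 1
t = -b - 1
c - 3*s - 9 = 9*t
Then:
No Solution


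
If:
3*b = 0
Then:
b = 0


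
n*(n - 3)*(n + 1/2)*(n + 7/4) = n^4 - 3*n^3/4 - 47*n^2/8 - 21*n/8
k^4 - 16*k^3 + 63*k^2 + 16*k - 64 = (k - 8)^2*(k - 1)*(k + 1)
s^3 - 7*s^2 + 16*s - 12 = (s - 3)*(s - 2)^2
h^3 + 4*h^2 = h^2*(h + 4)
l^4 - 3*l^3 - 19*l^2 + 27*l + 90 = (l - 5)*(l - 3)*(l + 2)*(l + 3)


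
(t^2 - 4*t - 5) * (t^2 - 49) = t^4 - 4*t^3 - 54*t^2 + 196*t + 245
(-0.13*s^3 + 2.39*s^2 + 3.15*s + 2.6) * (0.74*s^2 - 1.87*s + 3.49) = -0.0962*s^5 + 2.0117*s^4 - 2.592*s^3 + 4.3746*s^2 + 6.1315*s + 9.074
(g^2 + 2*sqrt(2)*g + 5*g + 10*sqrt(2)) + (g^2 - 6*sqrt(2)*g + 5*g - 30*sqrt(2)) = 2*g^2 - 4*sqrt(2)*g + 10*g - 20*sqrt(2)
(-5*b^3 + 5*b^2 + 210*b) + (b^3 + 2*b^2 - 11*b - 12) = -4*b^3 + 7*b^2 + 199*b - 12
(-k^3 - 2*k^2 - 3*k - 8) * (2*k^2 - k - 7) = -2*k^5 - 3*k^4 + 3*k^3 + k^2 + 29*k + 56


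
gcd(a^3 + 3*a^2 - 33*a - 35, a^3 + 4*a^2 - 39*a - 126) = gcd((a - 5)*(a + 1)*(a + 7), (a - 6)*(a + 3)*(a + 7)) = a + 7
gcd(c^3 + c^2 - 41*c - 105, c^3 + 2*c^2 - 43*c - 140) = c^2 - 2*c - 35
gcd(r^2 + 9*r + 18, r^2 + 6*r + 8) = 1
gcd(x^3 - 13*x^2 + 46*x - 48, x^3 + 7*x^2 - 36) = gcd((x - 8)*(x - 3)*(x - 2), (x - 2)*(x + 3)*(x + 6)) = x - 2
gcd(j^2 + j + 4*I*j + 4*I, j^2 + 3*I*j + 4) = j + 4*I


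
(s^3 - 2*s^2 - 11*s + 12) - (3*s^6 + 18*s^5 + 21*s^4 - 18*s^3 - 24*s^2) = -3*s^6 - 18*s^5 - 21*s^4 + 19*s^3 + 22*s^2 - 11*s + 12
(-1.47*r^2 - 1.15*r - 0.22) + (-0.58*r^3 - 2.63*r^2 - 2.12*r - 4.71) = -0.58*r^3 - 4.1*r^2 - 3.27*r - 4.93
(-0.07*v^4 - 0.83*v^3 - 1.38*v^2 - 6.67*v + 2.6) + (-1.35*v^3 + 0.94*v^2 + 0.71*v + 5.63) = -0.07*v^4 - 2.18*v^3 - 0.44*v^2 - 5.96*v + 8.23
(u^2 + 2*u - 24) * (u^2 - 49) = u^4 + 2*u^3 - 73*u^2 - 98*u + 1176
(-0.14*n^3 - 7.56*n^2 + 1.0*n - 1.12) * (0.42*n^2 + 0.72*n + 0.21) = -0.0588*n^5 - 3.276*n^4 - 5.0526*n^3 - 1.338*n^2 - 0.5964*n - 0.2352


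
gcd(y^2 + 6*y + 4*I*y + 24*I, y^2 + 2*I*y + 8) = y + 4*I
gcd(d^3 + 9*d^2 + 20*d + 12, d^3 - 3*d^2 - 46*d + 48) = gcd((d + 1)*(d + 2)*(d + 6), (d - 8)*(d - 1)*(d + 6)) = d + 6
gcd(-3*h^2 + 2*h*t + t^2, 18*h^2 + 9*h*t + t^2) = 3*h + t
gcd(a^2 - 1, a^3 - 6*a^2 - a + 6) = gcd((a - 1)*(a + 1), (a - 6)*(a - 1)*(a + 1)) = a^2 - 1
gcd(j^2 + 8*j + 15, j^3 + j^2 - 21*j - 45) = j + 3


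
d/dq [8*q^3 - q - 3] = 24*q^2 - 1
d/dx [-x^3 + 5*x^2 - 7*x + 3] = -3*x^2 + 10*x - 7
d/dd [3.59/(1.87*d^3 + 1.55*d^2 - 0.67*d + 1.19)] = (-20.1399*d^2 - 11.129*d + 2.4053)/(1.87*d^3 + 1.55*d^2 - 0.67*d + 1.19)^2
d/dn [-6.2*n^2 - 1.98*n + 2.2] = -12.4*n - 1.98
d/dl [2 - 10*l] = -10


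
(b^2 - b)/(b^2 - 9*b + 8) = b/(b - 8)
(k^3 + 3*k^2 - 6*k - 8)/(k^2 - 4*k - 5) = (k^2 + 2*k - 8)/(k - 5)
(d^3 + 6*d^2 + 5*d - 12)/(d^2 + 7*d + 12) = d - 1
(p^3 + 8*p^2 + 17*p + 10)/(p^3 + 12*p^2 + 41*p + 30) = (p + 2)/(p + 6)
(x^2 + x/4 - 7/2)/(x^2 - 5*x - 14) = (x - 7/4)/(x - 7)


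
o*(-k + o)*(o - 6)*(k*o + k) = -k^2*o^3 + 5*k^2*o^2 + 6*k^2*o + k*o^4 - 5*k*o^3 - 6*k*o^2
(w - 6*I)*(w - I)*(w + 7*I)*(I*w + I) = I*w^4 + I*w^3 + 43*I*w^2 + 42*w + 43*I*w + 42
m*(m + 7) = m^2 + 7*m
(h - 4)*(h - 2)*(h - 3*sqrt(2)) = h^3 - 6*h^2 - 3*sqrt(2)*h^2 + 8*h + 18*sqrt(2)*h - 24*sqrt(2)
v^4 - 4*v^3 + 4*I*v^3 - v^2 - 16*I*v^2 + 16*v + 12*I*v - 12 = (v - 3)*(v - 1)*(v + 2*I)^2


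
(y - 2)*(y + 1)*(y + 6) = y^3 + 5*y^2 - 8*y - 12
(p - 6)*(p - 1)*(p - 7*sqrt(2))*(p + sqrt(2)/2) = p^4 - 13*sqrt(2)*p^3/2 - 7*p^3 - p^2 + 91*sqrt(2)*p^2/2 - 39*sqrt(2)*p + 49*p - 42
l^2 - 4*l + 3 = (l - 3)*(l - 1)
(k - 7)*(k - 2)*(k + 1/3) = k^3 - 26*k^2/3 + 11*k + 14/3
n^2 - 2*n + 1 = (n - 1)^2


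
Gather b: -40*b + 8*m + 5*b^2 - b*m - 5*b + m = 5*b^2 + b*(-m - 45) + 9*m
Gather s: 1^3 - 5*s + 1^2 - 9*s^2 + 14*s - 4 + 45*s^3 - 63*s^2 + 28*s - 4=45*s^3 - 72*s^2 + 37*s - 6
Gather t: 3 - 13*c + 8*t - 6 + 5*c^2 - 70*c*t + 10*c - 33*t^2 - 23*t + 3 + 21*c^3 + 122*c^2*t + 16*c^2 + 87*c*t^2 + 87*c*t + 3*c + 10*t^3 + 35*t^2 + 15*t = 21*c^3 + 21*c^2 + 10*t^3 + t^2*(87*c + 2) + t*(122*c^2 + 17*c)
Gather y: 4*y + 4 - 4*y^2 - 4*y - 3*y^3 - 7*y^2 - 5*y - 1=-3*y^3 - 11*y^2 - 5*y + 3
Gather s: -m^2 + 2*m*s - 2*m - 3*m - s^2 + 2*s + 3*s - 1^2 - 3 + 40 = -m^2 - 5*m - s^2 + s*(2*m + 5) + 36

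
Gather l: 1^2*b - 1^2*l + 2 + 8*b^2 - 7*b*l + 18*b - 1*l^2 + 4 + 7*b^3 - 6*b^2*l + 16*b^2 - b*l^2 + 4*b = 7*b^3 + 24*b^2 + 23*b + l^2*(-b - 1) + l*(-6*b^2 - 7*b - 1) + 6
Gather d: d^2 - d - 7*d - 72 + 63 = d^2 - 8*d - 9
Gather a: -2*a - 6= -2*a - 6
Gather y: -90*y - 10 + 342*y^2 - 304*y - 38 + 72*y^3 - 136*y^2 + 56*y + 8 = 72*y^3 + 206*y^2 - 338*y - 40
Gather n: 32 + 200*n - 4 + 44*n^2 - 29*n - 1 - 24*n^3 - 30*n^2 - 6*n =-24*n^3 + 14*n^2 + 165*n + 27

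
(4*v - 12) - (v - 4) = 3*v - 8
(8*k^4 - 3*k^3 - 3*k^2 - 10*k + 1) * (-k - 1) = -8*k^5 - 5*k^4 + 6*k^3 + 13*k^2 + 9*k - 1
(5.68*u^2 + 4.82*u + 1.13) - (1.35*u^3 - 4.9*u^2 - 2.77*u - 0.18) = -1.35*u^3 + 10.58*u^2 + 7.59*u + 1.31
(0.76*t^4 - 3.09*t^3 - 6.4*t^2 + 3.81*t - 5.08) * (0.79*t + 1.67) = 0.6004*t^5 - 1.1719*t^4 - 10.2163*t^3 - 7.6781*t^2 + 2.3495*t - 8.4836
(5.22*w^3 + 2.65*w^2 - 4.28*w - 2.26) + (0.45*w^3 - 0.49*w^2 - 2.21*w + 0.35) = 5.67*w^3 + 2.16*w^2 - 6.49*w - 1.91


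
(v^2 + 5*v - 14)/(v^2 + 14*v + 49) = (v - 2)/(v + 7)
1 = 1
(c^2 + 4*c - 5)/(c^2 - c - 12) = (-c^2 - 4*c + 5)/(-c^2 + c + 12)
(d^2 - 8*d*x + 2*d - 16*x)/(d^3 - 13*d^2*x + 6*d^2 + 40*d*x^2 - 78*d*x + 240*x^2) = (-d - 2)/(-d^2 + 5*d*x - 6*d + 30*x)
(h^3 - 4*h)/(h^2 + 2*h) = h - 2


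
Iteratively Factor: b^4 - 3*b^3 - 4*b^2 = (b)*(b^3 - 3*b^2 - 4*b) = b*(b + 1)*(b^2 - 4*b) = b^2*(b + 1)*(b - 4)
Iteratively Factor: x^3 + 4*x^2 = (x)*(x^2 + 4*x) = x^2*(x + 4)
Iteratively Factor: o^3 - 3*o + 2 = (o + 2)*(o^2 - 2*o + 1) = (o - 1)*(o + 2)*(o - 1)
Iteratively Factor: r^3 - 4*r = (r - 2)*(r^2 + 2*r) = (r - 2)*(r + 2)*(r)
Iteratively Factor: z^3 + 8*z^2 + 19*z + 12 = (z + 1)*(z^2 + 7*z + 12) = (z + 1)*(z + 4)*(z + 3)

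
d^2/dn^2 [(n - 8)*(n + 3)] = 2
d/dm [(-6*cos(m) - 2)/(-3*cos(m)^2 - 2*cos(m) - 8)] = 2*(-9*sin(m)^2 + 6*cos(m) - 13)*sin(m)/(3*cos(m)^2 + 2*cos(m) + 8)^2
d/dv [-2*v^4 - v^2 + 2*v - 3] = -8*v^3 - 2*v + 2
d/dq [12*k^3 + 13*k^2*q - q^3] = 13*k^2 - 3*q^2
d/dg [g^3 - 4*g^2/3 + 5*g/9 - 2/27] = 3*g^2 - 8*g/3 + 5/9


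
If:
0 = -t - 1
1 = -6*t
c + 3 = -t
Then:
No Solution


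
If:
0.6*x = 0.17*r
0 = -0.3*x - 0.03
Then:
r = -0.35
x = -0.10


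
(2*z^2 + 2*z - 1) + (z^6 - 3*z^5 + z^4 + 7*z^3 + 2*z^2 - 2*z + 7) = z^6 - 3*z^5 + z^4 + 7*z^3 + 4*z^2 + 6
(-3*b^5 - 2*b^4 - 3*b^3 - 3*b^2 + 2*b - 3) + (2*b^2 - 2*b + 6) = -3*b^5 - 2*b^4 - 3*b^3 - b^2 + 3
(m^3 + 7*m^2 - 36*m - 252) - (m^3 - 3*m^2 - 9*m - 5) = 10*m^2 - 27*m - 247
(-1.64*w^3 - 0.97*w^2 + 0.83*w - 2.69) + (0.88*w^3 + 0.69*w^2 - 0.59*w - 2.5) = -0.76*w^3 - 0.28*w^2 + 0.24*w - 5.19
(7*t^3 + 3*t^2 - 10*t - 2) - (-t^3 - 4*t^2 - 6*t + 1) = 8*t^3 + 7*t^2 - 4*t - 3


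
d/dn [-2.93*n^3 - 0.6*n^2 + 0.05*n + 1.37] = -8.79*n^2 - 1.2*n + 0.05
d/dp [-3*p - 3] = -3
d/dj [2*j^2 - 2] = 4*j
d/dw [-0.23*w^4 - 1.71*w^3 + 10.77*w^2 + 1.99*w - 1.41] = -0.92*w^3 - 5.13*w^2 + 21.54*w + 1.99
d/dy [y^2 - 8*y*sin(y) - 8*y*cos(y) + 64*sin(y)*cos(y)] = -8*sqrt(2)*y*cos(y + pi/4) + 2*y - 8*sqrt(2)*sin(y + pi/4) + 64*cos(2*y)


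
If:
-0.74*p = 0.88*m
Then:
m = -0.840909090909091*p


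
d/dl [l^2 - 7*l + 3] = 2*l - 7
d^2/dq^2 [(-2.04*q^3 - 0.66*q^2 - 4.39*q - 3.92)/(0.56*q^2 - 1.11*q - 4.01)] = (1.77635683940025e-15*q^5 - 17.762936*q^3 - 70.749912*q^2 - 241.349496*q - 9.410242)/(0.175616*q^6 - 1.044288*q^5 - 1.70268*q^4 + 13.588065*q^3 + 12.192405*q^2 - 53.546733*q - 64.481201)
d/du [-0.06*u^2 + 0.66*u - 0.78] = 0.66 - 0.12*u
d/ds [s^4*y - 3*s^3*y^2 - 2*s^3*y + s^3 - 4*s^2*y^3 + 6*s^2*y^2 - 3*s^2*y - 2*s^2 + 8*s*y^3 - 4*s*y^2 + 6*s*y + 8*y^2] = 4*s^3*y - 9*s^2*y^2 - 6*s^2*y + 3*s^2 - 8*s*y^3 + 12*s*y^2 - 6*s*y - 4*s + 8*y^3 - 4*y^2 + 6*y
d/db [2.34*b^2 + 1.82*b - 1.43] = 4.68*b + 1.82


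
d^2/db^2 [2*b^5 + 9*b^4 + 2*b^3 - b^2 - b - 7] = 40*b^3 + 108*b^2 + 12*b - 2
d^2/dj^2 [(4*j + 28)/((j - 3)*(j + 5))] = 8*(j^3 + 21*j^2 + 87*j + 163)/(j^6 + 6*j^5 - 33*j^4 - 172*j^3 + 495*j^2 + 1350*j - 3375)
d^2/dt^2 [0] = 0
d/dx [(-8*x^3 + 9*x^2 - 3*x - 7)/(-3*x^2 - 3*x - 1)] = 6*(4*x^4 + 8*x^3 - 2*x^2 - 10*x - 3)/(9*x^4 + 18*x^3 + 15*x^2 + 6*x + 1)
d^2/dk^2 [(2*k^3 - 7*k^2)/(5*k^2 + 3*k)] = 246/(125*k^3 + 225*k^2 + 135*k + 27)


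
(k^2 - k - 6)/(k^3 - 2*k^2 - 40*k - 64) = (k - 3)/(k^2 - 4*k - 32)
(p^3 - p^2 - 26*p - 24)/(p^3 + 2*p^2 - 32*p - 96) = (p + 1)/(p + 4)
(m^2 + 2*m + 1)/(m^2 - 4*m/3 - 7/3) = 3*(m + 1)/(3*m - 7)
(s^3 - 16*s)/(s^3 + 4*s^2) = (s - 4)/s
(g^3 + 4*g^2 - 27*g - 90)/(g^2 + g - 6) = (g^2 + g - 30)/(g - 2)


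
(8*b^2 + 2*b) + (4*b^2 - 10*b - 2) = 12*b^2 - 8*b - 2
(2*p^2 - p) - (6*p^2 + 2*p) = -4*p^2 - 3*p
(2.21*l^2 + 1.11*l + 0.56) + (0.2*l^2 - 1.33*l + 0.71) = 2.41*l^2 - 0.22*l + 1.27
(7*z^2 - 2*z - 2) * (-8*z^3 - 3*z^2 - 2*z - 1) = -56*z^5 - 5*z^4 + 8*z^3 + 3*z^2 + 6*z + 2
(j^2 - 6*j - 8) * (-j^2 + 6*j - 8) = -j^4 + 12*j^3 - 36*j^2 + 64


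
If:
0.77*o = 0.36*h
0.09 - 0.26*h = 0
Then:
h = 0.35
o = 0.16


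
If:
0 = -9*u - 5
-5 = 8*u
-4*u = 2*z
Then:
No Solution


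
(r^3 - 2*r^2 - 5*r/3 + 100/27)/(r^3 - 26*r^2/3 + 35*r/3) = (r^2 - r/3 - 20/9)/(r*(r - 7))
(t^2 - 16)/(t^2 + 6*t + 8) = (t - 4)/(t + 2)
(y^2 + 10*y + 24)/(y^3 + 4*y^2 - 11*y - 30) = (y^2 + 10*y + 24)/(y^3 + 4*y^2 - 11*y - 30)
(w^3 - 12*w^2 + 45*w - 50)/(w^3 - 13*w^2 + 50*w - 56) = (w^2 - 10*w + 25)/(w^2 - 11*w + 28)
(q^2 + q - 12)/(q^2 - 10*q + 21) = (q + 4)/(q - 7)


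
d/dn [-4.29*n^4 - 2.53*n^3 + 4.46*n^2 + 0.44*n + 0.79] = -17.16*n^3 - 7.59*n^2 + 8.92*n + 0.44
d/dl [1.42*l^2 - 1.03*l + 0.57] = 2.84*l - 1.03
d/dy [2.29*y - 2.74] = 2.29000000000000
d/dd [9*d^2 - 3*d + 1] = 18*d - 3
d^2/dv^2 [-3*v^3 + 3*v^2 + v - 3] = 6 - 18*v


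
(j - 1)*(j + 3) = j^2 + 2*j - 3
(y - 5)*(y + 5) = y^2 - 25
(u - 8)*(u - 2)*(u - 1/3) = u^3 - 31*u^2/3 + 58*u/3 - 16/3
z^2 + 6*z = z*(z + 6)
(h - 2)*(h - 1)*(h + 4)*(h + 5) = h^4 + 6*h^3 - 5*h^2 - 42*h + 40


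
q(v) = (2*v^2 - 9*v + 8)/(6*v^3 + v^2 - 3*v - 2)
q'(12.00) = 0.00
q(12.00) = 0.02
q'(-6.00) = -0.03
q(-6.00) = -0.11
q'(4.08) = 0.01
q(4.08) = 0.01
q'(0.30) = 3.56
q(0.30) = -2.07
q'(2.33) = 0.04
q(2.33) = -0.03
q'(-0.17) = 18.66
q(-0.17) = -6.43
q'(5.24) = 0.00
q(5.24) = 0.02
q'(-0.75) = -23.25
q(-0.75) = -9.24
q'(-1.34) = -4.23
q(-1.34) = -2.23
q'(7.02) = 0.00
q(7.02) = 0.02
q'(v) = (4*v - 9)/(6*v^3 + v^2 - 3*v - 2) + (-18*v^2 - 2*v + 3)*(2*v^2 - 9*v + 8)/(6*v^3 + v^2 - 3*v - 2)^2 = 3*(-4*v^4 + 36*v^3 - 47*v^2 - 8*v + 14)/(36*v^6 + 12*v^5 - 35*v^4 - 30*v^3 + 5*v^2 + 12*v + 4)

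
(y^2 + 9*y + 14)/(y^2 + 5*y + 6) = (y + 7)/(y + 3)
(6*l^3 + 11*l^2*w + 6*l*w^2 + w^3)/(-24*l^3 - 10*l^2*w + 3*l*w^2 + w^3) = (3*l^2 + 4*l*w + w^2)/(-12*l^2 + l*w + w^2)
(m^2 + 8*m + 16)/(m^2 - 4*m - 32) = (m + 4)/(m - 8)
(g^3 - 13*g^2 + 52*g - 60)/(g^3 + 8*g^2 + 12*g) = (g^3 - 13*g^2 + 52*g - 60)/(g*(g^2 + 8*g + 12))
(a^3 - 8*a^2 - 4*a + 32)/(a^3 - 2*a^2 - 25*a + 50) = (a^2 - 6*a - 16)/(a^2 - 25)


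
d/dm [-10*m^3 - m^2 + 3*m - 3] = -30*m^2 - 2*m + 3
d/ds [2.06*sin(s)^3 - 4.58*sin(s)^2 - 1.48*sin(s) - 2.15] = (6.18*sin(s)^2 - 9.16*sin(s) - 1.48)*cos(s)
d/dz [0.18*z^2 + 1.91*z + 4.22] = 0.36*z + 1.91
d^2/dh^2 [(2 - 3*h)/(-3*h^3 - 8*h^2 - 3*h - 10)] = 2*(81*h^5 + 108*h^4 - 219*h^3 - 978*h^2 - 684*h + 52)/(27*h^9 + 216*h^8 + 657*h^7 + 1214*h^6 + 2097*h^5 + 2676*h^4 + 2367*h^3 + 2670*h^2 + 900*h + 1000)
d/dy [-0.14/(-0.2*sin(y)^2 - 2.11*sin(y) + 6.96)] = -(0.056*sin(y) + 0.2954)*cos(y)/(0.2*sin(y)^2 + 2.11*sin(y) - 6.96)^2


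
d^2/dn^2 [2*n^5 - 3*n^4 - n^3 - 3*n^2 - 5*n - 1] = 40*n^3 - 36*n^2 - 6*n - 6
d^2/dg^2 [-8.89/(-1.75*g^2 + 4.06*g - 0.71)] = (-54.45125*g^2 + 126.3269*g + 8.89*(3.5*g - 4.06)*(7.0*g - 8.12) - 22.09165)/(1.75*g^2 - 4.06*g + 0.71)^3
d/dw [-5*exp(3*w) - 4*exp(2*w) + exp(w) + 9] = (-15*exp(2*w) - 8*exp(w) + 1)*exp(w)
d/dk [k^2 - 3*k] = 2*k - 3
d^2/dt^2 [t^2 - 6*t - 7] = 2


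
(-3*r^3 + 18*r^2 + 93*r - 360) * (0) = 0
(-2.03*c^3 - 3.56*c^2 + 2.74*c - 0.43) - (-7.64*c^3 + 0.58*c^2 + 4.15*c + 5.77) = 5.61*c^3 - 4.14*c^2 - 1.41*c - 6.2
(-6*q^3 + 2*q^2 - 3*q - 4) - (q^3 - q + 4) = -7*q^3 + 2*q^2 - 2*q - 8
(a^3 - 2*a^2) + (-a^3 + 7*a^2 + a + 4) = 5*a^2 + a + 4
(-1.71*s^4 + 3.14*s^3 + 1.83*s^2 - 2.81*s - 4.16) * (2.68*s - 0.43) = -4.5828*s^5 + 9.1505*s^4 + 3.5542*s^3 - 8.3177*s^2 - 9.9405*s + 1.7888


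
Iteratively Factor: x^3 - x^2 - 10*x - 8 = (x - 4)*(x^2 + 3*x + 2) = (x - 4)*(x + 2)*(x + 1)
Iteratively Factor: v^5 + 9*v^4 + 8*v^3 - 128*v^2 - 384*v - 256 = (v + 1)*(v^4 + 8*v^3 - 128*v - 256) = (v - 4)*(v + 1)*(v^3 + 12*v^2 + 48*v + 64) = (v - 4)*(v + 1)*(v + 4)*(v^2 + 8*v + 16) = (v - 4)*(v + 1)*(v + 4)^2*(v + 4)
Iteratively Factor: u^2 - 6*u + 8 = (u - 2)*(u - 4)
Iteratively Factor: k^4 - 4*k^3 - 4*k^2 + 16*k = (k + 2)*(k^3 - 6*k^2 + 8*k) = (k - 4)*(k + 2)*(k^2 - 2*k) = k*(k - 4)*(k + 2)*(k - 2)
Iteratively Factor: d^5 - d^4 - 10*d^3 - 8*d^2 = (d + 1)*(d^4 - 2*d^3 - 8*d^2) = (d - 4)*(d + 1)*(d^3 + 2*d^2) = (d - 4)*(d + 1)*(d + 2)*(d^2) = d*(d - 4)*(d + 1)*(d + 2)*(d)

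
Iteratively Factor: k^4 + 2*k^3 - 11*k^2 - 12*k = (k)*(k^3 + 2*k^2 - 11*k - 12) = k*(k + 4)*(k^2 - 2*k - 3) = k*(k - 3)*(k + 4)*(k + 1)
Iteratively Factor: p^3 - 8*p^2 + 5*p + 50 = (p - 5)*(p^2 - 3*p - 10) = (p - 5)^2*(p + 2)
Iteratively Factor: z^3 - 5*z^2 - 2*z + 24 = (z - 4)*(z^2 - z - 6) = (z - 4)*(z - 3)*(z + 2)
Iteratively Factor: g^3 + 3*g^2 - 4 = (g + 2)*(g^2 + g - 2) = (g - 1)*(g + 2)*(g + 2)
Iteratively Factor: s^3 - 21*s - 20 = (s + 1)*(s^2 - s - 20) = (s + 1)*(s + 4)*(s - 5)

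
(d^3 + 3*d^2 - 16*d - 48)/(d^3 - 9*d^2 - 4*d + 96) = (d + 4)/(d - 8)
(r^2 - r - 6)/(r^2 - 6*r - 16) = (r - 3)/(r - 8)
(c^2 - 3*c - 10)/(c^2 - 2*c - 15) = (c + 2)/(c + 3)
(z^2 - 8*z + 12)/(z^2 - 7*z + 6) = (z - 2)/(z - 1)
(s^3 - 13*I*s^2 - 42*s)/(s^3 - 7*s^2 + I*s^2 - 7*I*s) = (s^2 - 13*I*s - 42)/(s^2 + s*(-7 + I) - 7*I)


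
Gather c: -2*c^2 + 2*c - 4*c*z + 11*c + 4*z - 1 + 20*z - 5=-2*c^2 + c*(13 - 4*z) + 24*z - 6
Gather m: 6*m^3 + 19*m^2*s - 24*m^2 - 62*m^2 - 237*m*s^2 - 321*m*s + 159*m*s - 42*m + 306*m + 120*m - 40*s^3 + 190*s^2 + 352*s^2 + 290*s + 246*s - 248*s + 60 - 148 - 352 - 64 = 6*m^3 + m^2*(19*s - 86) + m*(-237*s^2 - 162*s + 384) - 40*s^3 + 542*s^2 + 288*s - 504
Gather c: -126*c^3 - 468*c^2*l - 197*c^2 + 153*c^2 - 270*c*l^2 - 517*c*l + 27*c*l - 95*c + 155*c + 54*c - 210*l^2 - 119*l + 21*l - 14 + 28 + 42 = -126*c^3 + c^2*(-468*l - 44) + c*(-270*l^2 - 490*l + 114) - 210*l^2 - 98*l + 56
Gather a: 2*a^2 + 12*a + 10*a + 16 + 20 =2*a^2 + 22*a + 36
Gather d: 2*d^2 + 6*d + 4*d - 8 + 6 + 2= 2*d^2 + 10*d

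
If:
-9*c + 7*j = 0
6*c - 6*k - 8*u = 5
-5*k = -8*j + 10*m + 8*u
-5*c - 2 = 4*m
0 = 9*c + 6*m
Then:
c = 2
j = 18/7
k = -305/7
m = -3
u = 1879/56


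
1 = 1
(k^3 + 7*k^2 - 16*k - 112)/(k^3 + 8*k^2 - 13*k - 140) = (k + 4)/(k + 5)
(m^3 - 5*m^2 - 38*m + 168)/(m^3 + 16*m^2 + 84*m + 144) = (m^2 - 11*m + 28)/(m^2 + 10*m + 24)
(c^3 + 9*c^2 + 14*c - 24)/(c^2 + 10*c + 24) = c - 1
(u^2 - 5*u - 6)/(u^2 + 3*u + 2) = (u - 6)/(u + 2)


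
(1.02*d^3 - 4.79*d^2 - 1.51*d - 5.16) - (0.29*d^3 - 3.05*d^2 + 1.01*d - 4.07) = 0.73*d^3 - 1.74*d^2 - 2.52*d - 1.09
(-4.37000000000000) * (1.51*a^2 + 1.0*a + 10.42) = -6.5987*a^2 - 4.37*a - 45.5354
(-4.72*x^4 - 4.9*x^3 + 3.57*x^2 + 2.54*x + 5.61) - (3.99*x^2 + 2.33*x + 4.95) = -4.72*x^4 - 4.9*x^3 - 0.42*x^2 + 0.21*x + 0.66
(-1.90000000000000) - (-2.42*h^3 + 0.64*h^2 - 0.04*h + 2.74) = 2.42*h^3 - 0.64*h^2 + 0.04*h - 4.64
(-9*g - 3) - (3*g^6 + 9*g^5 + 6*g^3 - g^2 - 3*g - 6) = -3*g^6 - 9*g^5 - 6*g^3 + g^2 - 6*g + 3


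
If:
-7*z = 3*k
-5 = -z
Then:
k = -35/3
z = 5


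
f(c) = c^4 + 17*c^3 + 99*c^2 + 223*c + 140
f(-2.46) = -25.93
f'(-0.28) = 171.47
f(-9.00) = 320.00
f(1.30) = 637.42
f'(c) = 4*c^3 + 51*c^2 + 198*c + 223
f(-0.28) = 84.95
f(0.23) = 196.74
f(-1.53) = -24.85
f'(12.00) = 16855.00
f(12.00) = 67184.00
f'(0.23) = 271.29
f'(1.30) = 575.38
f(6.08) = 10342.88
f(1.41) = 702.86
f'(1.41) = 614.79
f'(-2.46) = -15.00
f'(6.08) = 4211.15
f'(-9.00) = -344.00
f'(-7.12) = -45.12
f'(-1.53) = 25.12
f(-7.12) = 4.86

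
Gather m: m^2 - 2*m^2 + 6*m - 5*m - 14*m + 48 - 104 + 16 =-m^2 - 13*m - 40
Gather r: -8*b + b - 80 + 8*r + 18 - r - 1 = -7*b + 7*r - 63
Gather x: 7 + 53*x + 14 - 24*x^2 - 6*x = -24*x^2 + 47*x + 21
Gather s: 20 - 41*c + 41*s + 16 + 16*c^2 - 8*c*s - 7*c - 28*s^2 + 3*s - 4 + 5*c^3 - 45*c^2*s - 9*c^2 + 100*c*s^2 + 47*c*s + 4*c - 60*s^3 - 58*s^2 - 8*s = 5*c^3 + 7*c^2 - 44*c - 60*s^3 + s^2*(100*c - 86) + s*(-45*c^2 + 39*c + 36) + 32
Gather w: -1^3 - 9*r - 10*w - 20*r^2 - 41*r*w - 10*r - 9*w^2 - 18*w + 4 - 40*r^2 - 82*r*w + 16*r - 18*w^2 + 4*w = -60*r^2 - 3*r - 27*w^2 + w*(-123*r - 24) + 3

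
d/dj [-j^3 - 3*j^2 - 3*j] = -3*j^2 - 6*j - 3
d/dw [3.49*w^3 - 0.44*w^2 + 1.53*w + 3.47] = 10.47*w^2 - 0.88*w + 1.53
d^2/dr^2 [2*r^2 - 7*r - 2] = 4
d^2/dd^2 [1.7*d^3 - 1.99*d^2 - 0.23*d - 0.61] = 10.2*d - 3.98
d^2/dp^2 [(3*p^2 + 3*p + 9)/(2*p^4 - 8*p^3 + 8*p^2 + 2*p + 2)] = 3*(3*p^8 - 6*p^7 + 10*p^6 - 126*p^5 + 345*p^4 - 344*p^3 + 102*p^2 + 60*p - 9)/(p^12 - 12*p^11 + 60*p^10 - 157*p^9 + 219*p^8 - 144*p^7 + 43*p^6 - 54*p^5 + 39*p^4 + 13*p^3 + 15*p^2 + 3*p + 1)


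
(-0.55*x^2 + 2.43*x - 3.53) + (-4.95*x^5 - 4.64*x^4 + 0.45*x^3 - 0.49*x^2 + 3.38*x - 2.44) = -4.95*x^5 - 4.64*x^4 + 0.45*x^3 - 1.04*x^2 + 5.81*x - 5.97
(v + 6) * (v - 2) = v^2 + 4*v - 12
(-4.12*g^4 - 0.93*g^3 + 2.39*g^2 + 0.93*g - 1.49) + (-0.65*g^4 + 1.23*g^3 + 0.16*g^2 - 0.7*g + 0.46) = -4.77*g^4 + 0.3*g^3 + 2.55*g^2 + 0.23*g - 1.03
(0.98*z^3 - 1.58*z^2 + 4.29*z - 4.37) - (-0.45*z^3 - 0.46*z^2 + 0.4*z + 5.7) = 1.43*z^3 - 1.12*z^2 + 3.89*z - 10.07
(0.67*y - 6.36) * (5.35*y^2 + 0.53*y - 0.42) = 3.5845*y^3 - 33.6709*y^2 - 3.6522*y + 2.6712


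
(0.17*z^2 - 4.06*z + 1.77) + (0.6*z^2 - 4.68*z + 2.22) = 0.77*z^2 - 8.74*z + 3.99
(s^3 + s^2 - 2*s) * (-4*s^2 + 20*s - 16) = -4*s^5 + 16*s^4 + 12*s^3 - 56*s^2 + 32*s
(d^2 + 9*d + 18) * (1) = d^2 + 9*d + 18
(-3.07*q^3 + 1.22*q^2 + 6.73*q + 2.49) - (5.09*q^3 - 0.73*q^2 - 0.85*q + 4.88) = -8.16*q^3 + 1.95*q^2 + 7.58*q - 2.39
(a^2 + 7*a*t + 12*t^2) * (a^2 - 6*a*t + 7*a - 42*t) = a^4 + a^3*t + 7*a^3 - 30*a^2*t^2 + 7*a^2*t - 72*a*t^3 - 210*a*t^2 - 504*t^3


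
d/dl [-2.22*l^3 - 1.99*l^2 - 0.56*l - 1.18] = -6.66*l^2 - 3.98*l - 0.56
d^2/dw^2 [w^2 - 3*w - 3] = 2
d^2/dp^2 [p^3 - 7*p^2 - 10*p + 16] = 6*p - 14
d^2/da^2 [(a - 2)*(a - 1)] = 2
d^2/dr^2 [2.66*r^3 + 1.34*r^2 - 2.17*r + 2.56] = 15.96*r + 2.68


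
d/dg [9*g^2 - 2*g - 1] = 18*g - 2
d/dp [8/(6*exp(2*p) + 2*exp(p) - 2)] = (-24*exp(p) - 4)*exp(p)/(3*exp(2*p) + exp(p) - 1)^2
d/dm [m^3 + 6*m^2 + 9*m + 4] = 3*m^2 + 12*m + 9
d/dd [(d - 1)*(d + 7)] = 2*d + 6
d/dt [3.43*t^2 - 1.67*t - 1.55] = 6.86*t - 1.67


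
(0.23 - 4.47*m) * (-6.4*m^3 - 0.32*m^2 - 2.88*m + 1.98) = 28.608*m^4 - 0.0416000000000003*m^3 + 12.8*m^2 - 9.513*m + 0.4554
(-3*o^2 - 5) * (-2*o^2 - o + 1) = 6*o^4 + 3*o^3 + 7*o^2 + 5*o - 5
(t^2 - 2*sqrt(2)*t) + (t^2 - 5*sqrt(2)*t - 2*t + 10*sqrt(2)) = 2*t^2 - 7*sqrt(2)*t - 2*t + 10*sqrt(2)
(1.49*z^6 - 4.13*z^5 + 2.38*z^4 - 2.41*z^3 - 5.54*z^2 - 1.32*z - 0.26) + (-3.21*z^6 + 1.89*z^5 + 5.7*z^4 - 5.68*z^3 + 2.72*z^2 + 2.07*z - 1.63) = -1.72*z^6 - 2.24*z^5 + 8.08*z^4 - 8.09*z^3 - 2.82*z^2 + 0.75*z - 1.89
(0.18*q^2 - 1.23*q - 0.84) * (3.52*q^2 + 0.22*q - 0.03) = 0.6336*q^4 - 4.29*q^3 - 3.2328*q^2 - 0.1479*q + 0.0252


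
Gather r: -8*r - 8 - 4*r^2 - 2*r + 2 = -4*r^2 - 10*r - 6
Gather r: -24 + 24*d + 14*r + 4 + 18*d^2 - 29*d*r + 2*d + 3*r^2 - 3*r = 18*d^2 + 26*d + 3*r^2 + r*(11 - 29*d) - 20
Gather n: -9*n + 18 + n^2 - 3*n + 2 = n^2 - 12*n + 20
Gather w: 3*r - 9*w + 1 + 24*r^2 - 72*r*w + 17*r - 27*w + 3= 24*r^2 + 20*r + w*(-72*r - 36) + 4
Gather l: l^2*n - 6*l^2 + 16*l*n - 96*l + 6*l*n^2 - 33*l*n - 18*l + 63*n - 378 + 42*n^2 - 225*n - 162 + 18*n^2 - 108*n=l^2*(n - 6) + l*(6*n^2 - 17*n - 114) + 60*n^2 - 270*n - 540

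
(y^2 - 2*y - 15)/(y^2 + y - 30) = (y + 3)/(y + 6)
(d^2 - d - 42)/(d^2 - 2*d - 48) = (d - 7)/(d - 8)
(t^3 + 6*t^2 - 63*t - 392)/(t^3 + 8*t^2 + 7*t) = (t^2 - t - 56)/(t*(t + 1))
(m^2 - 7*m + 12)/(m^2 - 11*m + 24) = (m - 4)/(m - 8)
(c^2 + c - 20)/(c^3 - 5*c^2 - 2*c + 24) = (c + 5)/(c^2 - c - 6)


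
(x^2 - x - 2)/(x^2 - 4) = (x + 1)/(x + 2)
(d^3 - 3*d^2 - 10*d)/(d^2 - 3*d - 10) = d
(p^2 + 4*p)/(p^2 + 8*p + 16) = p/(p + 4)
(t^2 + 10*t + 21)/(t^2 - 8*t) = (t^2 + 10*t + 21)/(t*(t - 8))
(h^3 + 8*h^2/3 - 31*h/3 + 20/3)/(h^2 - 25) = (3*h^2 - 7*h + 4)/(3*(h - 5))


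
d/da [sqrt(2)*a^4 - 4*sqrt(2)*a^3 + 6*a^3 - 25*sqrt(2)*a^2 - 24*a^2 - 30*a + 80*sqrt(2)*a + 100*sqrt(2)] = 4*sqrt(2)*a^3 - 12*sqrt(2)*a^2 + 18*a^2 - 50*sqrt(2)*a - 48*a - 30 + 80*sqrt(2)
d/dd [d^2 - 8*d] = 2*d - 8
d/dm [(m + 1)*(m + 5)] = 2*m + 6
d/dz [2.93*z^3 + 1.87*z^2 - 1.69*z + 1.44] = 8.79*z^2 + 3.74*z - 1.69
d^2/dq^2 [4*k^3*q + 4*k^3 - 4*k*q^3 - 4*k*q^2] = 8*k*(-3*q - 1)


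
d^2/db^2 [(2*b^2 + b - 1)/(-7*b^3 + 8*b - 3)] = 2*(-98*b^6 - 147*b^5 - 42*b^4 + 238*b^3 - 42*b^2 - 63*b + 22)/(343*b^9 - 1176*b^7 + 441*b^6 + 1344*b^5 - 1008*b^4 - 323*b^3 + 576*b^2 - 216*b + 27)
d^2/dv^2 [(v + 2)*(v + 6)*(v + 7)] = 6*v + 30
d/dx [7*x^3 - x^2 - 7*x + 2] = 21*x^2 - 2*x - 7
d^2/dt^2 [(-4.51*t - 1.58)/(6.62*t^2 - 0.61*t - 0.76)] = ((4.51*t + 1.58)*(13.24*t - 0.61)*(26.48*t - 1.22) + (179.1372*t + 15.417)*(-6.62*t^2 + 0.61*t + 0.76))/(-6.62*t^2 + 0.61*t + 0.76)^3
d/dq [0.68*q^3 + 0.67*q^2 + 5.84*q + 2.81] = 2.04*q^2 + 1.34*q + 5.84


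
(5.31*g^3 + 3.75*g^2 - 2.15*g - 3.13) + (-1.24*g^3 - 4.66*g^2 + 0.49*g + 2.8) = 4.07*g^3 - 0.91*g^2 - 1.66*g - 0.33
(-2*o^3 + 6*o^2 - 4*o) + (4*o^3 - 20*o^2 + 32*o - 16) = 2*o^3 - 14*o^2 + 28*o - 16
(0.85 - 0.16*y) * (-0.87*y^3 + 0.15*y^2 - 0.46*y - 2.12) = 0.1392*y^4 - 0.7635*y^3 + 0.2011*y^2 - 0.0518*y - 1.802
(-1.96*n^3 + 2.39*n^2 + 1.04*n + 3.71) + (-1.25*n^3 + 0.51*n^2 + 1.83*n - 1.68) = -3.21*n^3 + 2.9*n^2 + 2.87*n + 2.03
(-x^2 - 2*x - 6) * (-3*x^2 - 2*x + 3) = 3*x^4 + 8*x^3 + 19*x^2 + 6*x - 18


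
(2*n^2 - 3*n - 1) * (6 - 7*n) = -14*n^3 + 33*n^2 - 11*n - 6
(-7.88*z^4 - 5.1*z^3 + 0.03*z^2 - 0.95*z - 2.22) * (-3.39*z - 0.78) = 26.7132*z^5 + 23.4354*z^4 + 3.8763*z^3 + 3.1971*z^2 + 8.2668*z + 1.7316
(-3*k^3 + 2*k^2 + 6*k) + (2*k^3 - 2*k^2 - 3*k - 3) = -k^3 + 3*k - 3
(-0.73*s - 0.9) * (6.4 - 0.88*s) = 0.6424*s^2 - 3.88*s - 5.76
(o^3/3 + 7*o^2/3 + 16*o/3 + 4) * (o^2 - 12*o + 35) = o^5/3 - 5*o^4/3 - 11*o^3 + 65*o^2/3 + 416*o/3 + 140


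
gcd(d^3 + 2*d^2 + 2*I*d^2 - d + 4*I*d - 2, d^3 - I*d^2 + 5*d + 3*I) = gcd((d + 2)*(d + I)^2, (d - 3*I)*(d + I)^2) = d^2 + 2*I*d - 1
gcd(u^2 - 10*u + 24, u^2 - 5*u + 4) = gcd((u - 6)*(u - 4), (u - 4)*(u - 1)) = u - 4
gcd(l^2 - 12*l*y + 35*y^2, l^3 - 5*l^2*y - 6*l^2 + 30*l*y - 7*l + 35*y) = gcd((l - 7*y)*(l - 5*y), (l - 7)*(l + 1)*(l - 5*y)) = -l + 5*y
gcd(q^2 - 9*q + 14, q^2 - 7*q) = q - 7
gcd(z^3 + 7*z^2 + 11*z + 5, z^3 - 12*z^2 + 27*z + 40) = z + 1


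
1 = 1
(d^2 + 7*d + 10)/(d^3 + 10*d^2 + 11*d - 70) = (d + 2)/(d^2 + 5*d - 14)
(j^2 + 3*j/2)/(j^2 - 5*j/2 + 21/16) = 8*j*(2*j + 3)/(16*j^2 - 40*j + 21)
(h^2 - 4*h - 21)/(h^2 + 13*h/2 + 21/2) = 2*(h - 7)/(2*h + 7)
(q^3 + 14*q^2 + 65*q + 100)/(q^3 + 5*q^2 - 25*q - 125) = (q + 4)/(q - 5)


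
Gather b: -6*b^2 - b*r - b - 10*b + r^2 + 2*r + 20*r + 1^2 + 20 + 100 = -6*b^2 + b*(-r - 11) + r^2 + 22*r + 121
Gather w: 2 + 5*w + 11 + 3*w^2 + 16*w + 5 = 3*w^2 + 21*w + 18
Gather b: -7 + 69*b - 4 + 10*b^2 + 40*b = 10*b^2 + 109*b - 11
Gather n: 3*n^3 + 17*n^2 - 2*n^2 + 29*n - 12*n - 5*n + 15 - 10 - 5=3*n^3 + 15*n^2 + 12*n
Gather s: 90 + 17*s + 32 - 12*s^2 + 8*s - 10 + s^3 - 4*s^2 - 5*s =s^3 - 16*s^2 + 20*s + 112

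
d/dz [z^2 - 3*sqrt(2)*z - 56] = 2*z - 3*sqrt(2)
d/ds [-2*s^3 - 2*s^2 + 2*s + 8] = -6*s^2 - 4*s + 2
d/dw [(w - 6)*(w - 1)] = 2*w - 7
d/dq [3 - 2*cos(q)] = 2*sin(q)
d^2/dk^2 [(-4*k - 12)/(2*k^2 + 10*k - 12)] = 4*(-(k + 3)*(2*k + 5)^2 + (3*k + 8)*(k^2 + 5*k - 6))/(k^2 + 5*k - 6)^3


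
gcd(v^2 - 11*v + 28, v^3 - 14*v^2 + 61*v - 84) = v^2 - 11*v + 28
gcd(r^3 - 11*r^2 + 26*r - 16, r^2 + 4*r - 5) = r - 1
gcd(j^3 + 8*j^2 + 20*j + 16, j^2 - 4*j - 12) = j + 2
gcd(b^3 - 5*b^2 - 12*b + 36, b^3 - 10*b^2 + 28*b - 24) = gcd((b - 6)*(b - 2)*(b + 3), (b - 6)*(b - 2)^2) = b^2 - 8*b + 12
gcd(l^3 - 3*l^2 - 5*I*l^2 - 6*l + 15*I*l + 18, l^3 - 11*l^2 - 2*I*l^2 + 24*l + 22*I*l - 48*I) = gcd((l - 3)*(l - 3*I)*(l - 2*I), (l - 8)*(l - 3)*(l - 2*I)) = l^2 + l*(-3 - 2*I) + 6*I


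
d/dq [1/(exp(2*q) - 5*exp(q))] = (5 - 2*exp(q))*exp(-q)/(exp(q) - 5)^2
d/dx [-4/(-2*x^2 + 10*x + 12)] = 2*(5 - 2*x)/(-x^2 + 5*x + 6)^2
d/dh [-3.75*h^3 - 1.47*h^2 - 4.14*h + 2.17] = -11.25*h^2 - 2.94*h - 4.14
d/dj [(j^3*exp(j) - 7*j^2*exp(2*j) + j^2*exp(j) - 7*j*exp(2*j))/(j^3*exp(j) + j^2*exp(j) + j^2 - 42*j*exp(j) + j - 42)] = (-j*(j^2 - 7*j*exp(j) + j - 7*exp(j))*(j^3*exp(j) + 4*j^2*exp(j) - 40*j*exp(j) + 2*j - 42*exp(j) + 1) + (j^3 - 14*j^2*exp(j) + 4*j^2 - 28*j*exp(j) + 2*j - 7*exp(j))*(j^3*exp(j) + j^2*exp(j) + j^2 - 42*j*exp(j) + j - 42))*exp(j)/(j^3*exp(j) + j^2*exp(j) + j^2 - 42*j*exp(j) + j - 42)^2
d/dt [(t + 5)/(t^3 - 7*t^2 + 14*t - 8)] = (t^3 - 7*t^2 + 14*t - (t + 5)*(3*t^2 - 14*t + 14) - 8)/(t^3 - 7*t^2 + 14*t - 8)^2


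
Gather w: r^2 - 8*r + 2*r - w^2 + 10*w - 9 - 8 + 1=r^2 - 6*r - w^2 + 10*w - 16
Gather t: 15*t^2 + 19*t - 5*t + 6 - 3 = 15*t^2 + 14*t + 3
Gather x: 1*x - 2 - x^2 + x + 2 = -x^2 + 2*x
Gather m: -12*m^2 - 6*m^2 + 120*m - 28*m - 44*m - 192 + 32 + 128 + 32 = -18*m^2 + 48*m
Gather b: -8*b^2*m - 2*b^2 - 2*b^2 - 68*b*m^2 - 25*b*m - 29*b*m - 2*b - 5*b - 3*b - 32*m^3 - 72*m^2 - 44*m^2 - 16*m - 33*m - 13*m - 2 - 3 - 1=b^2*(-8*m - 4) + b*(-68*m^2 - 54*m - 10) - 32*m^3 - 116*m^2 - 62*m - 6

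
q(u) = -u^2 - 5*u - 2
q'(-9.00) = 13.00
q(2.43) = -20.05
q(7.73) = -100.40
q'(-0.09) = -4.82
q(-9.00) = -38.00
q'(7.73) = -20.46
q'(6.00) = -17.00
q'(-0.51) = -3.98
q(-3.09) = 3.90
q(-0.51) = 0.29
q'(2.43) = -9.86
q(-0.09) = -1.56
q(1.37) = -10.73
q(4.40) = -43.36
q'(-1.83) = -1.34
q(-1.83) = 3.80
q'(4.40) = -13.80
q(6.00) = -68.00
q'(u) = -2*u - 5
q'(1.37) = -7.74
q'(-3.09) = 1.18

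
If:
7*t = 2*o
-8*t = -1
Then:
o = 7/16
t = 1/8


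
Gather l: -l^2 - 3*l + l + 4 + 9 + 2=-l^2 - 2*l + 15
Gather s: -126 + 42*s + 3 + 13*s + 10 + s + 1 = 56*s - 112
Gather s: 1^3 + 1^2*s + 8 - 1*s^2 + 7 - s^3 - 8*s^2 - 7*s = -s^3 - 9*s^2 - 6*s + 16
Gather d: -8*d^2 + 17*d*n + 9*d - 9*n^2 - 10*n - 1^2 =-8*d^2 + d*(17*n + 9) - 9*n^2 - 10*n - 1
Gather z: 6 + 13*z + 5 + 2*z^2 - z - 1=2*z^2 + 12*z + 10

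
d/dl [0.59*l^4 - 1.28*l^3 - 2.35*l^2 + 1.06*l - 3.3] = 2.36*l^3 - 3.84*l^2 - 4.7*l + 1.06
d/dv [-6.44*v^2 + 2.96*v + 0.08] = 2.96 - 12.88*v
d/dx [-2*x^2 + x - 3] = 1 - 4*x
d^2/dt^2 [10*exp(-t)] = 10*exp(-t)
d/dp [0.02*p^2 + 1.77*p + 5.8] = 0.04*p + 1.77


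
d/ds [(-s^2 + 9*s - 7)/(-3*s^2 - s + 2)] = (28*s^2 - 46*s + 11)/(9*s^4 + 6*s^3 - 11*s^2 - 4*s + 4)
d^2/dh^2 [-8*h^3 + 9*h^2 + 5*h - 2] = 18 - 48*h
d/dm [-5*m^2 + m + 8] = 1 - 10*m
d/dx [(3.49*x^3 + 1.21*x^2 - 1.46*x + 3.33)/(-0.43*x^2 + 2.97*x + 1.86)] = (-1.5007*x^4 + 20.7306*x^3 + 22.4401*x^2 + 7.365*x - 12.6057)/(0.1849*x^4 - 2.5542*x^3 + 7.2213*x^2 + 11.0484*x + 3.4596)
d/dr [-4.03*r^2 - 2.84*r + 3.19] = -8.06*r - 2.84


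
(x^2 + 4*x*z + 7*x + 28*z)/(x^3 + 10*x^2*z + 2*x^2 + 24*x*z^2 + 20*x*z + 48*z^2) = (x + 7)/(x^2 + 6*x*z + 2*x + 12*z)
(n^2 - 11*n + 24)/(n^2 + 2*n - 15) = (n - 8)/(n + 5)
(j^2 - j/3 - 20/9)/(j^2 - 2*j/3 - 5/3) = (j + 4/3)/(j + 1)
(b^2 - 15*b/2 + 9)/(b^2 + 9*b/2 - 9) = (b - 6)/(b + 6)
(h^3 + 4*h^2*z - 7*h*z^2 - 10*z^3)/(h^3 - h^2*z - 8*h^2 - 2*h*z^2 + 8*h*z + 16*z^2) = (h + 5*z)/(h - 8)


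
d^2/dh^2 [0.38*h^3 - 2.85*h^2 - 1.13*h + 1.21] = 2.28*h - 5.7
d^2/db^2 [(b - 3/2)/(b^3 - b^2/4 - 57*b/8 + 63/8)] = 8*(48*b^2 + 60*b + 109)/(64*b^6 + 240*b^5 - 708*b^4 - 2395*b^3 + 3717*b^2 + 6615*b - 9261)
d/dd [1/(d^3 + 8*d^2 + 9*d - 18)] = (-3*d^2 - 16*d - 9)/(d^3 + 8*d^2 + 9*d - 18)^2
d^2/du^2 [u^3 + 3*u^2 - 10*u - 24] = 6*u + 6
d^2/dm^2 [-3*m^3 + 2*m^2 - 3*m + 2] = 4 - 18*m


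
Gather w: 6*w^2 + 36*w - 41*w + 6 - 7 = 6*w^2 - 5*w - 1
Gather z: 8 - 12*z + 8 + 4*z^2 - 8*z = 4*z^2 - 20*z + 16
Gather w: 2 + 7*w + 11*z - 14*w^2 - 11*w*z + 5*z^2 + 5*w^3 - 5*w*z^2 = 5*w^3 - 14*w^2 + w*(-5*z^2 - 11*z + 7) + 5*z^2 + 11*z + 2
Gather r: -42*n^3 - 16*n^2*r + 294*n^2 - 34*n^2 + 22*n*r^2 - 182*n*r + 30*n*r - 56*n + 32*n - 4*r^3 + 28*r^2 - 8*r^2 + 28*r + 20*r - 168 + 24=-42*n^3 + 260*n^2 - 24*n - 4*r^3 + r^2*(22*n + 20) + r*(-16*n^2 - 152*n + 48) - 144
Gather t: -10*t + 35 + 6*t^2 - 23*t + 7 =6*t^2 - 33*t + 42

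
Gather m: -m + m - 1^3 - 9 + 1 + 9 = 0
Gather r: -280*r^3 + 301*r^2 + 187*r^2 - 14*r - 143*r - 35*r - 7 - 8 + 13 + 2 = -280*r^3 + 488*r^2 - 192*r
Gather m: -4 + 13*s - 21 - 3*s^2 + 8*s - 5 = -3*s^2 + 21*s - 30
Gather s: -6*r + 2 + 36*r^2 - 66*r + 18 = 36*r^2 - 72*r + 20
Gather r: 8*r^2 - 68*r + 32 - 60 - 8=8*r^2 - 68*r - 36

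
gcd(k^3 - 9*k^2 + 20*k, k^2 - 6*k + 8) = k - 4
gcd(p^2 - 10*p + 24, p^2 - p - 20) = 1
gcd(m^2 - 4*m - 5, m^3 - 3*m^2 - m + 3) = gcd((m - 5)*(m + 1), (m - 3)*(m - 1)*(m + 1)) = m + 1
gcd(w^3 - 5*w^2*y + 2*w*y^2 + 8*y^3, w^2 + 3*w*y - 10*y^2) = -w + 2*y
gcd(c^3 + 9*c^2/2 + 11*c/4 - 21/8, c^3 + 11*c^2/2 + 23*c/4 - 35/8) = c^2 + 3*c - 7/4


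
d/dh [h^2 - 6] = 2*h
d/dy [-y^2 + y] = 1 - 2*y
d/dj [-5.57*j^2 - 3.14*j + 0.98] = -11.14*j - 3.14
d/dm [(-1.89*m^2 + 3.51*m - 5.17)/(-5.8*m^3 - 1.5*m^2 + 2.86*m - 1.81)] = (-10.962*m^4 + 40.716*m^3 - 90.0984*m^2 - 8.6682*m + 8.4331)/(33.64*m^6 + 17.4*m^5 - 30.926*m^4 + 12.416*m^3 + 13.6096*m^2 - 10.3532*m + 3.2761)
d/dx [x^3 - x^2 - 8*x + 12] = 3*x^2 - 2*x - 8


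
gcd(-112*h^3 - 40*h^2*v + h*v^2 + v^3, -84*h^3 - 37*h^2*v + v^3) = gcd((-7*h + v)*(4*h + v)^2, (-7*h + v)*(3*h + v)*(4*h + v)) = -28*h^2 - 3*h*v + v^2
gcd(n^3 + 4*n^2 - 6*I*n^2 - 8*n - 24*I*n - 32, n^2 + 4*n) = n + 4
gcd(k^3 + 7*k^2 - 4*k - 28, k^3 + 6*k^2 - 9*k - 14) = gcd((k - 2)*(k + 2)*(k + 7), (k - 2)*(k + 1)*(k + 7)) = k^2 + 5*k - 14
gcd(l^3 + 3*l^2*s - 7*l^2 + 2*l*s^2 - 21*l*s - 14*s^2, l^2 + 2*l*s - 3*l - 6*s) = l + 2*s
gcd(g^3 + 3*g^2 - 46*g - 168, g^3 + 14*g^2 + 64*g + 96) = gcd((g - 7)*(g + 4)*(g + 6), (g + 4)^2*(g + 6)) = g^2 + 10*g + 24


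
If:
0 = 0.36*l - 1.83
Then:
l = 5.08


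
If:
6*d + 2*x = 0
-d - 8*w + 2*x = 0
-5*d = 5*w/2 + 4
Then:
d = -64/45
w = 56/45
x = 64/15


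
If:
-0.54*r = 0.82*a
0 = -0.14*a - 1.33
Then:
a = -9.50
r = 14.43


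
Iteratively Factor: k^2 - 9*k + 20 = (k - 5)*(k - 4)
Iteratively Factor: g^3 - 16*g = (g + 4)*(g^2 - 4*g) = g*(g + 4)*(g - 4)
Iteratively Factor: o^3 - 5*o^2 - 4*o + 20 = (o + 2)*(o^2 - 7*o + 10) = (o - 2)*(o + 2)*(o - 5)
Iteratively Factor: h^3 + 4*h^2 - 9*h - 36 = (h - 3)*(h^2 + 7*h + 12) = (h - 3)*(h + 3)*(h + 4)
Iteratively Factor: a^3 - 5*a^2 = (a)*(a^2 - 5*a) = a*(a - 5)*(a)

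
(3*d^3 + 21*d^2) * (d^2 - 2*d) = 3*d^5 + 15*d^4 - 42*d^3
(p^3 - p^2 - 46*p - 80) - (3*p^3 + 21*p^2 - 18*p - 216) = -2*p^3 - 22*p^2 - 28*p + 136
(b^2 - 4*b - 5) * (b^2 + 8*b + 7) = b^4 + 4*b^3 - 30*b^2 - 68*b - 35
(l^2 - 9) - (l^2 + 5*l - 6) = -5*l - 3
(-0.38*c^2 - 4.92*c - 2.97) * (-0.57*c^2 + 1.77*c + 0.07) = 0.2166*c^4 + 2.1318*c^3 - 7.0421*c^2 - 5.6013*c - 0.2079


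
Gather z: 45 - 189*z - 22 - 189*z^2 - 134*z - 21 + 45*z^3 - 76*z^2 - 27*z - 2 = 45*z^3 - 265*z^2 - 350*z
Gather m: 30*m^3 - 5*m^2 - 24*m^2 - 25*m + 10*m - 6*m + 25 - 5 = 30*m^3 - 29*m^2 - 21*m + 20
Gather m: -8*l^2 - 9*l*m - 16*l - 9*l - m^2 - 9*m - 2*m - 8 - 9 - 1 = -8*l^2 - 25*l - m^2 + m*(-9*l - 11) - 18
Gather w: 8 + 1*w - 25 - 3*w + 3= -2*w - 14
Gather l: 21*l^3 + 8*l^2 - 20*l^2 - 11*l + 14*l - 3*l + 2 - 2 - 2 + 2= 21*l^3 - 12*l^2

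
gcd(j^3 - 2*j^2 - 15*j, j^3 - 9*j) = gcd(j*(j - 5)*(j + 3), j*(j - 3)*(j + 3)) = j^2 + 3*j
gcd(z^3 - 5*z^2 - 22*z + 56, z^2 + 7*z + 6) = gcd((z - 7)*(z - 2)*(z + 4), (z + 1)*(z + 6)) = 1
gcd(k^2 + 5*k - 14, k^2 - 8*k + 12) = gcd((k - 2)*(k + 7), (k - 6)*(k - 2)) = k - 2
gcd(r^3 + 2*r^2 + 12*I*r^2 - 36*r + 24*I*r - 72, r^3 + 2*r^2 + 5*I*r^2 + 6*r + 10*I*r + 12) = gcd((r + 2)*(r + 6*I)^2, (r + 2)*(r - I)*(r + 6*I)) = r^2 + r*(2 + 6*I) + 12*I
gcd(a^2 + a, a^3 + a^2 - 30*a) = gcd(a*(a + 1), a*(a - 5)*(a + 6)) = a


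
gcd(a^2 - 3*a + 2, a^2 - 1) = a - 1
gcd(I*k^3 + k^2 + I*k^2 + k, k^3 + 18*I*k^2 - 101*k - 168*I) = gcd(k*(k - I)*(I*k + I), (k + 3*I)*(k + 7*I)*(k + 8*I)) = 1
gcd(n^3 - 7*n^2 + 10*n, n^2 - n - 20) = n - 5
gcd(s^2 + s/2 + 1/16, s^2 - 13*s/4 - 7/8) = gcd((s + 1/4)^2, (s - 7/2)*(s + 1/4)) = s + 1/4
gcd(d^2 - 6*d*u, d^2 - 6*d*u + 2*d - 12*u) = -d + 6*u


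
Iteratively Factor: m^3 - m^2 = (m - 1)*(m^2) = m*(m - 1)*(m)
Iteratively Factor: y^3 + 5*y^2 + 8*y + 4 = (y + 2)*(y^2 + 3*y + 2) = (y + 2)^2*(y + 1)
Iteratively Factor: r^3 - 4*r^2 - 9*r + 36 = (r - 4)*(r^2 - 9) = (r - 4)*(r + 3)*(r - 3)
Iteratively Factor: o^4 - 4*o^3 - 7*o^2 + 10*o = (o - 5)*(o^3 + o^2 - 2*o) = (o - 5)*(o + 2)*(o^2 - o) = o*(o - 5)*(o + 2)*(o - 1)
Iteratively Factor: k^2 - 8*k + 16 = (k - 4)*(k - 4)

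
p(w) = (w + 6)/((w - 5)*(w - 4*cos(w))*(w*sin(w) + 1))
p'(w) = (w + 6)*(-w*cos(w) - sin(w))/((w - 5)*(w - 4*cos(w))*(w*sin(w) + 1)^2) + (w + 6)*(-4*sin(w) - 1)/((w - 5)*(w - 4*cos(w))^2*(w*sin(w) + 1)) + 1/((w - 5)*(w - 4*cos(w))*(w*sin(w) + 1)) - (w + 6)/((w - 5)^2*(w - 4*cos(w))*(w*sin(w) + 1)) = (-(w - 5)*(w + 6)*(w - 4*cos(w))*(w*cos(w) + sin(w)) - (w - 5)*(w + 6)*(w*sin(w) + 1)*(4*sin(w) + 1) + (w - 5)*(w - 4*cos(w))*(w*sin(w) + 1) - (w + 6)*(w - 4*cos(w))*(w*sin(w) + 1))/((w - 5)^2*(w - 4*cos(w))^2*(w*sin(w) + 1)^2)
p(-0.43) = 0.21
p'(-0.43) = 0.19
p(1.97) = -0.27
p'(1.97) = 0.25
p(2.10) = -0.24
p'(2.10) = 0.13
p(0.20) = 0.33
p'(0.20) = 0.16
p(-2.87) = -0.23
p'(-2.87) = 0.20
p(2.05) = -0.25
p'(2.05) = 0.17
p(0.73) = 0.47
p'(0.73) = 0.56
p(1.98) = -0.26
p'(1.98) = 0.24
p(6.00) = -8.21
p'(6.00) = -59.48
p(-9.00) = -0.00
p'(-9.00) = 0.02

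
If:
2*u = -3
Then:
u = -3/2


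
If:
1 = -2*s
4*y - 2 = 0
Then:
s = -1/2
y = 1/2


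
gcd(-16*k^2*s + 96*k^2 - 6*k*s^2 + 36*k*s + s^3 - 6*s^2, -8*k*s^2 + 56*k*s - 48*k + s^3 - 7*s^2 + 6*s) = -8*k*s + 48*k + s^2 - 6*s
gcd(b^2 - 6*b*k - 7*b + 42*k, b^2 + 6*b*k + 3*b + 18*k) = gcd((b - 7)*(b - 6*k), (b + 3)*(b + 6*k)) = 1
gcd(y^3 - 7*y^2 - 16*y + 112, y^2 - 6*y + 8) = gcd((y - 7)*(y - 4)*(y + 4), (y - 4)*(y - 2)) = y - 4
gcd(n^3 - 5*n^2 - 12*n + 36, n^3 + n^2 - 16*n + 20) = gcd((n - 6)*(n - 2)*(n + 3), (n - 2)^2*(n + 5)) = n - 2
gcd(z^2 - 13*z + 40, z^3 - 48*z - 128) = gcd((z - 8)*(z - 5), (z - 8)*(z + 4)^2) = z - 8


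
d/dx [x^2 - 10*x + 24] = 2*x - 10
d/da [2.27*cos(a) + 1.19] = -2.27*sin(a)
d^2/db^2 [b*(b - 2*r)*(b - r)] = 6*b - 6*r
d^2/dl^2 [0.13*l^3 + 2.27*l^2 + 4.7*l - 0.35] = 0.78*l + 4.54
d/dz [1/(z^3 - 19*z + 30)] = (19 - 3*z^2)/(z^3 - 19*z + 30)^2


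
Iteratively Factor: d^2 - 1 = (d - 1)*(d + 1)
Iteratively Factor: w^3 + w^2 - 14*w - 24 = (w + 3)*(w^2 - 2*w - 8) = (w - 4)*(w + 3)*(w + 2)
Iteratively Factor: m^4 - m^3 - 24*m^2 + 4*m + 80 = (m + 2)*(m^3 - 3*m^2 - 18*m + 40) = (m + 2)*(m + 4)*(m^2 - 7*m + 10) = (m - 2)*(m + 2)*(m + 4)*(m - 5)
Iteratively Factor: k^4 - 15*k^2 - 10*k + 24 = (k - 1)*(k^3 + k^2 - 14*k - 24) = (k - 4)*(k - 1)*(k^2 + 5*k + 6) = (k - 4)*(k - 1)*(k + 2)*(k + 3)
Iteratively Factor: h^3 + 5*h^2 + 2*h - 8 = (h + 2)*(h^2 + 3*h - 4) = (h + 2)*(h + 4)*(h - 1)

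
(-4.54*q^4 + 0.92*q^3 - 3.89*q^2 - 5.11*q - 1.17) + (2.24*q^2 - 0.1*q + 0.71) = -4.54*q^4 + 0.92*q^3 - 1.65*q^2 - 5.21*q - 0.46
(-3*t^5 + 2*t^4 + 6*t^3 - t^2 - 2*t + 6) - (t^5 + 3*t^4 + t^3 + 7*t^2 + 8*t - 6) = -4*t^5 - t^4 + 5*t^3 - 8*t^2 - 10*t + 12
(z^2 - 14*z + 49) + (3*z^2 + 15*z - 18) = 4*z^2 + z + 31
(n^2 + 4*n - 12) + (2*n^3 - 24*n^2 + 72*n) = 2*n^3 - 23*n^2 + 76*n - 12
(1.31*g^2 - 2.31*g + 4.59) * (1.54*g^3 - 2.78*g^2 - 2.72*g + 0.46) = 2.0174*g^5 - 7.1992*g^4 + 9.9272*g^3 - 5.8744*g^2 - 13.5474*g + 2.1114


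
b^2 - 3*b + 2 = (b - 2)*(b - 1)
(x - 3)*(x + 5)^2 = x^3 + 7*x^2 - 5*x - 75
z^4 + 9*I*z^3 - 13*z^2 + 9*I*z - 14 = (z - I)*(z + I)*(z + 2*I)*(z + 7*I)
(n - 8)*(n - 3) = n^2 - 11*n + 24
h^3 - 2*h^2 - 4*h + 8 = (h - 2)^2*(h + 2)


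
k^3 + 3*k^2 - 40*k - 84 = (k - 6)*(k + 2)*(k + 7)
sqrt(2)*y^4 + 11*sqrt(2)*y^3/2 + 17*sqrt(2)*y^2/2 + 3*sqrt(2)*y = y*(y + 2)*(y + 3)*(sqrt(2)*y + sqrt(2)/2)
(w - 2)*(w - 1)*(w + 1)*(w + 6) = w^4 + 4*w^3 - 13*w^2 - 4*w + 12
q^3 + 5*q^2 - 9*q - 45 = (q - 3)*(q + 3)*(q + 5)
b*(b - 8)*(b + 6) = b^3 - 2*b^2 - 48*b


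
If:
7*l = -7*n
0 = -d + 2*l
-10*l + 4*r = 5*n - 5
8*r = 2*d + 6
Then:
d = 16/3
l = 8/3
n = -8/3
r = 25/12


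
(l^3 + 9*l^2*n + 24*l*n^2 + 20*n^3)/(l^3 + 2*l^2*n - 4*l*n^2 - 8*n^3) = (l + 5*n)/(l - 2*n)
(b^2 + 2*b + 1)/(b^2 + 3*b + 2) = (b + 1)/(b + 2)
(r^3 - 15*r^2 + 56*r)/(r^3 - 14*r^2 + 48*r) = (r - 7)/(r - 6)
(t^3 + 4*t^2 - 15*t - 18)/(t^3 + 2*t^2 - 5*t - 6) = (t^2 + 3*t - 18)/(t^2 + t - 6)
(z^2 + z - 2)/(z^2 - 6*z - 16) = (z - 1)/(z - 8)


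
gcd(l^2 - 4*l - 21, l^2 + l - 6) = l + 3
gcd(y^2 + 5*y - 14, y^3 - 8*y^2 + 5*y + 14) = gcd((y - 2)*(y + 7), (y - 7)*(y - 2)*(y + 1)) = y - 2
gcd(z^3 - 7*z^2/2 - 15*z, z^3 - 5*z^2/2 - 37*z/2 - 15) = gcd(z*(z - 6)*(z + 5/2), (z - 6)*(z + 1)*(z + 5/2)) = z^2 - 7*z/2 - 15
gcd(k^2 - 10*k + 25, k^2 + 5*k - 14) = 1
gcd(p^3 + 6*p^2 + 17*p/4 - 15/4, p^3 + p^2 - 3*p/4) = p^2 + p - 3/4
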